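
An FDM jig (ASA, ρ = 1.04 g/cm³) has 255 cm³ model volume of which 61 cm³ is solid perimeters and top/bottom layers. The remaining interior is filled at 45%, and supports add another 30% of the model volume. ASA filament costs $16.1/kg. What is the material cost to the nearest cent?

Interior volume = 255 − 61, so 194 cm³.
Deposited infill: 0.45 × 194 → 87.3 cm³.
Support = 0.30 × 255 = 76.5 cm³.
Total extruded = 61 + 87.3 + 76.5 = 224.8 cm³.
Mass: 224.8 × 1.04 → 233.792 g.
Cost = 233.792 g / 1000 × $16.1/kg = $3.76.

$3.76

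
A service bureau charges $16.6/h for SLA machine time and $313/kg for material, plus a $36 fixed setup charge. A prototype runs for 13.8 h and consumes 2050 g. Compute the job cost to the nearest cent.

$906.73

Machine-time cost = 16.6 × 13.8 = $229.08.
Feedstock cost = 313 × 2050/1000, so $641.65.
Adding setup: 229.08 + 641.65 + 36 → $906.73.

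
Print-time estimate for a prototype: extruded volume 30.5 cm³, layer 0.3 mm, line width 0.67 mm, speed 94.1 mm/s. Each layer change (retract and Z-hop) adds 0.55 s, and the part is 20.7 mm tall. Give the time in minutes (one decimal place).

Extrusion cross-section: 0.3 × 0.67 → 0.201 mm².
Total extruded path = 30500/0.201 = 151741.3 mm.
Time extruding = 151741.3 / 94.1, so 1612.6 s.
Number of layers: 20.7 / 0.3 → 69 (rounded up).
Layer-change overhead: 69 × 0.55 → 37.95 s.
Total = 1612.6 + 37.95 = 1650.55 s = 27.5 minutes.

27.5 minutes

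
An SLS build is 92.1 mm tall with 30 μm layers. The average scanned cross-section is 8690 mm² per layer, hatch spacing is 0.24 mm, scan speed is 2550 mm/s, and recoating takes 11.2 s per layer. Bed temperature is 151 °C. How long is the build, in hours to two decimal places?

Layers = ⌈92.1/0.03⌉ = 3070.
Scan path per layer: 8690 / 0.24 → 36208.3 mm.
Scan time per layer = 36208.3 / 2550, so 14.1993 s.
Per-layer time = 14.1993 + 11.2 = 25.3993 s.
3070 layers × 25.3993 s/layer = 77975.851 s, i.e. 21.66 hours.

21.66 hours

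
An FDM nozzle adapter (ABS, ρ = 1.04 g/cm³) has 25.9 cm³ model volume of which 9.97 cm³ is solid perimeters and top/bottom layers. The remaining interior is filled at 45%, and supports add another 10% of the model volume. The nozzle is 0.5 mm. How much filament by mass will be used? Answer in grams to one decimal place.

20.5 g

Volume inside the shell: 25.9 − 9.97 → 15.93 cm³.
Infill deposited = 0.45 × 15.93, so 7.1685 cm³.
Support = 0.10 × 25.9 = 2.59 cm³.
Total printed volume = 9.97 + 7.1685 + 2.59 = 19.7285 cm³.
Mass: 19.7285 × 1.04 → 20.51764 g.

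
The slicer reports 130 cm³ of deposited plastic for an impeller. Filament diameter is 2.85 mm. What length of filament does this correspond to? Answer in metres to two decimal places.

20.38 m

A = π r² = π × 1.425² = 6.3794 mm².
Length = 130 cm³ / 6.3794 mm² = 130000 / 6.3794 = 20378.09 mm = 20.38 m.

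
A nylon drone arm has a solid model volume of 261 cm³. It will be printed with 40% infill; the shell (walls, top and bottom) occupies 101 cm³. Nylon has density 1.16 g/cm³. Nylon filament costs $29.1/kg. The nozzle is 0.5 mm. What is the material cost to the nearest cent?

$5.57

Interior volume = 261 − 101 = 160 cm³.
Infill deposited = 0.40 × 160 = 64 cm³.
Total extruded: 101 + 64 → 165 cm³.
Mass = 165 × 1.16 = 191.4 g.
Cost = 191.4 g / 1000 × $29.1/kg = $5.57.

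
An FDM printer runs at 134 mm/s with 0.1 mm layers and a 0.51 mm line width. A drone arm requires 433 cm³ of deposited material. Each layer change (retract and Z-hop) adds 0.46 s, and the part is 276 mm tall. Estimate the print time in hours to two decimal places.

17.95 hours

Bead cross-section = 0.1 × 0.51 = 0.051 mm².
Toolpath length = 433 cm³ / 0.051 mm² = 433000 / 0.051 = 8490196.1 mm.
Time extruding = 8490196.1 / 134 = 63359.7 s.
Number of layers: 276 / 0.1 → 2760 (rounded up).
Z-hop total = 2760 × 0.46, so 1269.6 s.
Total = 63359.7 + 1269.6 = 64629.3 s = 17.95 hours.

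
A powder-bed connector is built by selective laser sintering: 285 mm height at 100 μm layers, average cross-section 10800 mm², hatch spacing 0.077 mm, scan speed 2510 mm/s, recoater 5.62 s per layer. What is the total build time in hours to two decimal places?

48.69 hours

Number of layers: 285 / 0.1 → 2850 (rounded up).
Per-layer scan distance = 10800 / 0.077, so 140259.7 mm.
Scan time per layer = 140259.7 / 2510 = 55.8804 s.
Layer cycle = 55.8804 + 5.62 = 61.5004 s.
Total: 2850 × 61.5004 s = 175276.14 s → 48.69 hours.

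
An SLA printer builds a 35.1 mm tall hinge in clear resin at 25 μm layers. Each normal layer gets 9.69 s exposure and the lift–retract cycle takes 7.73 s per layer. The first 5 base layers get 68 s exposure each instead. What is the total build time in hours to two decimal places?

6.87 hours

Layers = ⌈35.1/0.025⌉ = 1404.
Bottom layers = 5 × (68 + 7.73) = 378.65 s.
Normal layers = 1399 × (9.69 + 7.73), so 24370.58 s.
Total = 378.65 + 24370.58 = 24749.23 s = 6.87 hours.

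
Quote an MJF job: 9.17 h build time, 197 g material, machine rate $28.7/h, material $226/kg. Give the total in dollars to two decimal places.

$307.70

Machine-time cost = 28.7 × 9.17, so $263.179.
Material charge: 226 × 197/1000 → $44.522.
Total = 263.179 + 44.522 = 307.701 ≈ $307.70.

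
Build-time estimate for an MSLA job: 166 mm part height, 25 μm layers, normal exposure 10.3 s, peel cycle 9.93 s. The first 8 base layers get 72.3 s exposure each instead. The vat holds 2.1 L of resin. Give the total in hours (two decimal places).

Layer count = ceil(166 / 0.025) = 6640.
Base layers = 8 × (72.3 + 9.93) = 657.84 s.
Normal layers = 6632 × (10.3 + 9.93) = 134165.36 s.
Sum: 657.84 + 134165.36 = 134823.2 s → 37.45 hours.

37.45 hours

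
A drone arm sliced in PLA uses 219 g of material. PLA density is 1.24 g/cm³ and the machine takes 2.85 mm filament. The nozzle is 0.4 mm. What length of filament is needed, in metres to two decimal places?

Extruded volume: 219/1.24 = 176.6129 cm³ (176612.9 mm³).
Filament cross-section = π × (2.85/2)² = 6.3794 mm².
L = V/A = 176612.9/6.3794 = 27684.88 mm → 27.68 m.

27.68 m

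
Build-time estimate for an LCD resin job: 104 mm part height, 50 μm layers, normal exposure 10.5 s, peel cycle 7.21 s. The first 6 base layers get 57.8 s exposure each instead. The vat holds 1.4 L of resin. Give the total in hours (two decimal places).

Layer count = ceil(104 / 0.05) = 2080.
Bottom layers = 6 × (57.8 + 7.21), so 390.06 s.
Remaining layers: 2074 × (10.5 + 7.21) → 36730.54 s.
Total = 390.06 + 36730.54 = 37120.6 s = 10.31 hours.

10.31 hours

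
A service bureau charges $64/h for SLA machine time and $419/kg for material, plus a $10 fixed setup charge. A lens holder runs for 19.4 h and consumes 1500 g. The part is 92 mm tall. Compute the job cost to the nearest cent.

Machine-time cost: 64 × 19.4 → $1241.60.
Feedstock cost: 419 × 1500/1000 → $628.50.
Adding setup: 1241.60 + 628.50 + 10 → $1880.10.

$1880.10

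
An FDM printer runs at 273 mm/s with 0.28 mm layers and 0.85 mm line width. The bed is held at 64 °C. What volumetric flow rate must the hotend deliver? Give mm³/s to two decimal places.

Extrusion cross-section = 0.28 × 0.85, so 0.238 mm².
Q = v·A = 273 × 0.238 = 64.97 mm³/s.

64.97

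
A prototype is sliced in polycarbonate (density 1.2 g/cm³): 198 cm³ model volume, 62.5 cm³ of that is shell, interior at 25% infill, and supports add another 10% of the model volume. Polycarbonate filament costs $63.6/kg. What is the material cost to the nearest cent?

Volume inside the shell: 198 − 62.5 → 135.5 cm³.
Deposited infill = 0.25 × 135.5 = 33.875 cm³.
Support = 0.10 × 198 = 19.8 cm³.
Deposited volume: 62.5 + 33.875 + 19.8 → 116.175 cm³.
Mass = 116.175 × 1.2 = 139.41 g.
At $63.6/kg: 139.41/1000 × 63.6 = $8.87.

$8.87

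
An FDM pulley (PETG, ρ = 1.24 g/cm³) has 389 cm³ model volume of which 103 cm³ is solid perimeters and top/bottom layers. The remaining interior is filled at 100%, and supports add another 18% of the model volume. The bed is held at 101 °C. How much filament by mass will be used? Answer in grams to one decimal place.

569.2 g

Volume inside the shell: 389 − 103 → 286 cm³.
Deposited infill = 1.00 × 286 = 286 cm³.
Support = 0.18 × 389, so 70.02 cm³.
Total extruded = 103 + 286 + 70.02, so 459.02 cm³.
Mass = 459.02 × 1.24, so 569.1848 g.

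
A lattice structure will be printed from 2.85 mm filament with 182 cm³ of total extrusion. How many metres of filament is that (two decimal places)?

A = π r² = π × 1.425² = 6.3794 mm².
L = 182000 mm³ / 6.3794 mm² = 28529.33 mm, i.e. 28.53 m.

28.53 m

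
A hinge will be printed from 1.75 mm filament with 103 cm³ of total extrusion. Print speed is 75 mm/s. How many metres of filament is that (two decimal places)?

A = π r² = π × 0.875² = 2.4053 mm².
Length = 103 cm³ / 2.4053 mm² = 103000 / 2.4053 = 42822.1 mm = 42.82 m.

42.82 m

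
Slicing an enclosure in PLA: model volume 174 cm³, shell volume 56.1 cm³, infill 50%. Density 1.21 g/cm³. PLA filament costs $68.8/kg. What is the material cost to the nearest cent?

Interior volume = 174 − 56.1 = 117.9 cm³.
Infill deposited: 0.50 × 117.9 → 58.95 cm³.
Deposited volume: 56.1 + 58.95 → 115.05 cm³.
Mass: 115.05 × 1.21 → 139.2105 g.
Cost = 139.2105 g / 1000 × $68.8/kg = $9.58.

$9.58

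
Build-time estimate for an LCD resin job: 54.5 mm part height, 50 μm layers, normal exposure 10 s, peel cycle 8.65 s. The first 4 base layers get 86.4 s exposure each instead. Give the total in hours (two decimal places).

Number of layers: 54.5 / 0.05 → 1090 (rounded up).
Bottom layers = 4 × (86.4 + 8.65), so 380.2 s.
Remaining layers = 1086 × (10 + 8.65) = 20253.9 s.
Total = 380.2 + 20253.9 = 20634.1 s = 5.73 hours.

5.73 hours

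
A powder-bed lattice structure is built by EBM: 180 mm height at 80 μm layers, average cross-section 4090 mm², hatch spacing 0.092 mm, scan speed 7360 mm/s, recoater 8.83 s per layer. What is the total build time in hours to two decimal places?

Layer count = ceil(180 / 0.08) = 2250.
Per-layer scan distance: 4090 / 0.092 → 44456.5 mm.
Per-layer scan time = 44456.5 / 7360 = 6.0403 s.
Layer cycle = 6.0403 + 8.83 = 14.8703 s.
2250 layers × 14.8703 s/layer = 33458.175 s, i.e. 9.29 hours.

9.29 hours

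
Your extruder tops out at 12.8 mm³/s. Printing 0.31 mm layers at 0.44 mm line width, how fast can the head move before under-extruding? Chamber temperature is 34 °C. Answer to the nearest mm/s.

Extrusion cross-section = 0.31 × 0.44, so 0.1364 mm².
v_max = Q/A = 12.8/0.1364 = 93.84 mm/s → 94 mm/s.

94 mm/s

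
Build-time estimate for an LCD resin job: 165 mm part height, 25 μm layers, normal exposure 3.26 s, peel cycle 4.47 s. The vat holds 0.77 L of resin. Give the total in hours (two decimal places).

14.17 hours

Layer count = ceil(165 / 0.025) = 6600.
Each layer takes: 3.26 + 4.47 → 7.73 s.
Build time: 6600 × 7.73 s = 51018 s, i.e. 14.17 hours.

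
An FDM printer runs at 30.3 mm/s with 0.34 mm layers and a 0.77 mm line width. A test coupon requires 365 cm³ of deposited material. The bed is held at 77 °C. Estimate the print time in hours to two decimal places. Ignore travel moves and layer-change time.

12.78 hours

Line area: 0.34 × 0.77 → 0.2618 mm².
Path length: 365000 mm³ / 0.2618 mm² → 1394194 mm.
Time extruding: 1394194 / 30.3 → 46013 s.
46013 s = 12.78 hours.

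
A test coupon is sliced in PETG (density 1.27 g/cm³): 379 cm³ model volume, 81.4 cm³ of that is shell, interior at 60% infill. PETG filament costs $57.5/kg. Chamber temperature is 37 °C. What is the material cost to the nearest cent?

Interior volume = 379 − 81.4 = 297.6 cm³.
Infill volume = 0.60 × 297.6 = 178.56 cm³.
Deposited volume: 81.4 + 178.56 → 259.96 cm³.
Mass = 259.96 × 1.27, so 330.1492 g.
At $57.5/kg: 330.1492/1000 × 57.5 = $18.98.

$18.98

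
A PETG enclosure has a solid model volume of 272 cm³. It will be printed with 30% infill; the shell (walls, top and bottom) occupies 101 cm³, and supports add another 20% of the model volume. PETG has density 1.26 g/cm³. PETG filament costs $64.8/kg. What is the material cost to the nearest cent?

$16.88

Infill region: 272 − 101 → 171 cm³.
Deposited infill: 0.30 × 171 → 51.3 cm³.
Support = 0.20 × 272 = 54.4 cm³.
Deposited volume = 101 + 51.3 + 54.4, so 206.7 cm³.
Mass = 206.7 × 1.26 = 260.442 g.
Cost = 260.442 g / 1000 × $64.8/kg = $16.88.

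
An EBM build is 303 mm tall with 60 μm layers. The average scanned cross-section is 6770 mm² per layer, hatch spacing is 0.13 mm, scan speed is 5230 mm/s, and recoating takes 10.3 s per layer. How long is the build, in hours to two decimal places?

28.42 hours

Layer count = ceil(303 / 0.06) = 5050.
Per-layer scan distance = 6770 / 0.13 = 52076.9 mm.
Per-layer scan time: 52076.9 / 5230 → 9.9573 s.
Layer cycle = 9.9573 + 10.3 = 20.2573 s.
Build time = 5050 × 20.2573 = 102299.365 s = 28.42 hours.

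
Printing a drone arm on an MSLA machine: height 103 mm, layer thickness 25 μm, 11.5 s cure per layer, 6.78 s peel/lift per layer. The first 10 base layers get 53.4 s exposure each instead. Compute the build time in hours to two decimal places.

21.04 hours

Number of layers: 103 / 0.025 → 4120 (rounded up).
Bottom layers: 10 × (53.4 + 6.78) → 601.8 s.
Normal layers = 4110 × (11.5 + 6.78), so 75130.8 s.
Total = 601.8 + 75130.8 = 75732.6 s = 21.04 hours.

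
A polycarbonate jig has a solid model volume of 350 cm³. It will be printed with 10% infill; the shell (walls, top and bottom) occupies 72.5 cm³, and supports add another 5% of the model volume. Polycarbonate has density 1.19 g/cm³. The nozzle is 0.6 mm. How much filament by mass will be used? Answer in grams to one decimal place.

140.1 g

Volume inside the shell = 350 − 72.5, so 277.5 cm³.
Infill volume = 0.10 × 277.5, so 27.75 cm³.
Support = 0.05 × 350 = 17.5 cm³.
Total printed volume = 72.5 + 27.75 + 17.5, so 117.75 cm³.
Mass: 117.75 × 1.19 → 140.1225 g.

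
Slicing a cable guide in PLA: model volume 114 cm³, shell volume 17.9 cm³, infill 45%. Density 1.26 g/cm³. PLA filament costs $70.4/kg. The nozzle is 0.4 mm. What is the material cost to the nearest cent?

Volume inside the shell = 114 − 17.9 = 96.1 cm³.
Deposited infill: 0.45 × 96.1 → 43.245 cm³.
Deposited volume = 17.9 + 43.245 = 61.145 cm³.
Mass = 61.145 × 1.26 = 77.0427 g.
Cost = 77.0427 g / 1000 × $70.4/kg = $5.42.

$5.42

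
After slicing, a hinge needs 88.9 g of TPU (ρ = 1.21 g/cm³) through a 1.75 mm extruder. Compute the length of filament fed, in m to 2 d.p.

Volume = 88.9 g / 1.21 g·cm⁻³ = 73.4711 cm³ = 73471.1 mm³.
Cross-section of 1.75 mm filament: π·(1.75/2)² = 2.4053 mm².
Length = 73471.1 / 2.4053 = 30545.5 mm = 30.55 m.

30.55 m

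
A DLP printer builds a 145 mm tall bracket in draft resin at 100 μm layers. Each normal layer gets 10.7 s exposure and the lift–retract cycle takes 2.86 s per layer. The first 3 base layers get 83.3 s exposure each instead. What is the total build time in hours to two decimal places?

Number of layers: 145 / 0.1 → 1450 (rounded up).
Burn-in layers = 3 × (83.3 + 2.86) = 258.48 s.
Remaining layers = 1447 × (10.7 + 2.86) = 19621.32 s.
Total = 258.48 + 19621.32 = 19879.8 s = 5.52 hours.

5.52 hours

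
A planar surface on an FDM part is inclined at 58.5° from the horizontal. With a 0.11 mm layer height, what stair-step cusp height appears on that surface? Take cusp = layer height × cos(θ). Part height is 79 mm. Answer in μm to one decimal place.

Cusp = layer height × cos(58.5°) = 0.11 × 0.5225 = 0.057475 mm = 57.5 μm.

57.5 μm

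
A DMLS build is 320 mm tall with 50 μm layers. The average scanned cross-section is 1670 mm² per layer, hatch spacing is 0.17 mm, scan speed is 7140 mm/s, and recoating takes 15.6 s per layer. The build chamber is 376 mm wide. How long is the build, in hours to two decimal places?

30.18 hours

Layer count = ceil(320 / 0.05) = 6400.
Per-layer scan distance = 1670 / 0.17 = 9823.5 mm.
Scan time per layer = 9823.5 / 7140, so 1.3758 s.
Time per layer = 1.3758 + 15.6 = 16.9758 s.
Build time = 6400 × 16.9758 = 108645.12 s = 30.18 hours.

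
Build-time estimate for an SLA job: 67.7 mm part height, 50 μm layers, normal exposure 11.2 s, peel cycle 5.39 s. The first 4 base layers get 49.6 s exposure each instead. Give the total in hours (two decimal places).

6.28 hours

Number of layers: 67.7 / 0.05 → 1354 (rounded up).
Base layers: 4 × (49.6 + 5.39) → 219.96 s.
Regular layers: 1350 × (11.2 + 5.39) → 22396.5 s.
Total = 219.96 + 22396.5 = 22616.46 s = 6.28 hours.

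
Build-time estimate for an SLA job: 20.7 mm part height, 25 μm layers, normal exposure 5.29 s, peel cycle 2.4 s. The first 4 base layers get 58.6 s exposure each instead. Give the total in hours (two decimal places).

Layer count = ceil(20.7 / 0.025) = 828.
Bottom layers = 4 × (58.6 + 2.4) = 244 s.
Normal layers: 824 × (5.29 + 2.4) → 6336.56 s.
Total = 244 + 6336.56 = 6580.56 s = 1.83 hours.

1.83 hours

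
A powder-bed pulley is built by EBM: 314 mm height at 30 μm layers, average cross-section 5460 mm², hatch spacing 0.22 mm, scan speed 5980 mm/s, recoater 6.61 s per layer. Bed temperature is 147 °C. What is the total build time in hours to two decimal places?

Layer count = ceil(314 / 0.03) = 10467.
Per-layer scan distance = 5460 / 0.22, so 24818.2 mm.
Beam time per layer = 24818.2 / 5980 = 4.1502 s.
Time per layer: 4.1502 + 6.61 → 10.7602 s.
Build time = 10467 × 10.7602 = 112627.0134 s = 31.29 hours.

31.29 hours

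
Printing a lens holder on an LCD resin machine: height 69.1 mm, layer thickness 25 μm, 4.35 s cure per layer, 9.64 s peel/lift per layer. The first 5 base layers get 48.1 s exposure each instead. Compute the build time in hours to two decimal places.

10.80 hours

Layer count = ceil(69.1 / 0.025) = 2764.
Burn-in layers: 5 × (48.1 + 9.64) → 288.7 s.
Remaining layers: 2759 × (4.35 + 9.64) → 38598.41 s.
Total = 288.7 + 38598.41 = 38887.11 s = 10.80 hours.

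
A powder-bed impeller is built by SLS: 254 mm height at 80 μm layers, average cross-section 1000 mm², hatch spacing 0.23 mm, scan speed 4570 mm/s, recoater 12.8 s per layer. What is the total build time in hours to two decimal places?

12.13 hours

Layers = ⌈254/0.08⌉ = 3175.
Hatch length per layer = 1000 / 0.23 = 4347.8 mm.
Laser time per layer = 4347.8 / 4570, so 0.9514 s.
Time per layer = 0.9514 + 12.8 = 13.7514 s.
Build time = 3175 × 13.7514 = 43660.695 s = 12.13 hours.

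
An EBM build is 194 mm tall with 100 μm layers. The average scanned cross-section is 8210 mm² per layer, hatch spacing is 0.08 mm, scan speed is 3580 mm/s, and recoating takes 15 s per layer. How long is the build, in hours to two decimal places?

Number of layers: 194 / 0.1 → 1940 (rounded up).
Scan path per layer = 8210 / 0.08 = 102625 mm.
Scan time per layer = 102625 / 3580 = 28.6662 s.
Time per layer = 28.6662 + 15 = 43.6662 s.
1940 layers × 43.6662 s/layer = 84712.428 s, i.e. 23.53 hours.

23.53 hours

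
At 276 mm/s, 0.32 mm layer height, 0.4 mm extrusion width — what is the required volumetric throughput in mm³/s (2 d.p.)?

35.33

Bead cross-section: 0.32 × 0.4 → 0.128 mm².
Q = v·A = 276 × 0.128 = 35.33 mm³/s.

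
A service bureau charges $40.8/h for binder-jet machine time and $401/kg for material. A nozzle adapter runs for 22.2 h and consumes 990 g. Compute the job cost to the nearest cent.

Time charge = 40.8 × 22.2, so $905.76.
Feedstock cost = 401 × 990/1000 = $396.99.
Total = 905.76 + 396.99 = $1302.75.

$1302.75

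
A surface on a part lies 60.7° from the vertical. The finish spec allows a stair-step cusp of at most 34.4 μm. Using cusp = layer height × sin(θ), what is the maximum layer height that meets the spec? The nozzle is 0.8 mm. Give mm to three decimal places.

sin(60.7°) = 0.8721; t_max = 0.0344/0.8721 = 0.039 mm.

0.039 mm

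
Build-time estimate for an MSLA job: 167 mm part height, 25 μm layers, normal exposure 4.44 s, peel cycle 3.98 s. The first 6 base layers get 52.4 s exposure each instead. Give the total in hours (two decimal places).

15.70 hours

Layer count = ceil(167 / 0.025) = 6680.
Base layers: 6 × (52.4 + 3.98) → 338.28 s.
Remaining layers = 6674 × (4.44 + 3.98) = 56195.08 s.
Total = 338.28 + 56195.08 = 56533.36 s = 15.70 hours.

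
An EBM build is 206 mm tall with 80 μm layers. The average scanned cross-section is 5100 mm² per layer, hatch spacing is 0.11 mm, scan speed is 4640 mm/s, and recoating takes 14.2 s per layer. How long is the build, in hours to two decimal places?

17.30 hours

Number of layers: 206 / 0.08 → 2575 (rounded up).
Hatch length per layer = 5100 / 0.11, so 46363.6 mm.
Scan time per layer = 46363.6 / 4640 = 9.9922 s.
Layer cycle = 9.9922 + 14.2, so 24.1922 s.
Total: 2575 × 24.1922 s = 62294.915 s → 17.30 hours.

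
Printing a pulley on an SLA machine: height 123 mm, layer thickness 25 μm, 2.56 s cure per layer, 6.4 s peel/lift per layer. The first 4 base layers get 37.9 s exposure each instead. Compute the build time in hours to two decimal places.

12.28 hours

Layers = ⌈123/0.025⌉ = 4920.
Burn-in layers = 4 × (37.9 + 6.4) = 177.2 s.
Regular layers: 4916 × (2.56 + 6.4) → 44047.36 s.
Total = 177.2 + 44047.36 = 44224.56 s = 12.28 hours.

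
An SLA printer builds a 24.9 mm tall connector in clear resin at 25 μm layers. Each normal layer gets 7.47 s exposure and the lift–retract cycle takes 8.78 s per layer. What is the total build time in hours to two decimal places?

4.50 hours

Layers = ⌈24.9/0.025⌉ = 996.
Each layer takes = 7.47 + 8.78, so 16.25 s.
Total = 996 × 16.25 = 16185 s = 4.50 hours.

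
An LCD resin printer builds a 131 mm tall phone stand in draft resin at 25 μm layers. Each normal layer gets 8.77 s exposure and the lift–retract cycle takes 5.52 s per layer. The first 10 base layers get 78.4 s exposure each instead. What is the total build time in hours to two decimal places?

Layer count = ceil(131 / 0.025) = 5240.
Bottom layers = 10 × (78.4 + 5.52) = 839.2 s.
Remaining layers = 5230 × (8.77 + 5.52) = 74736.7 s.
Sum: 839.2 + 74736.7 = 75575.9 s → 20.99 hours.

20.99 hours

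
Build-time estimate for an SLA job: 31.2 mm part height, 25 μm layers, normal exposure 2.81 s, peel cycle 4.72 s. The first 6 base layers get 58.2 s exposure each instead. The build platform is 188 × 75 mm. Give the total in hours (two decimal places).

Layers = ⌈31.2/0.025⌉ = 1248.
Bottom layers = 6 × (58.2 + 4.72) = 377.52 s.
Normal layers = 1242 × (2.81 + 4.72), so 9352.26 s.
Sum: 377.52 + 9352.26 = 9729.78 s → 2.70 hours.

2.70 hours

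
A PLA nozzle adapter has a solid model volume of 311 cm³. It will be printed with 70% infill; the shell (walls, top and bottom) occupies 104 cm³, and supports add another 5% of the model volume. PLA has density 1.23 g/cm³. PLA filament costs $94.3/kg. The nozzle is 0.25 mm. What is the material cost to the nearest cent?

Volume inside the shell: 311 − 104 → 207 cm³.
Infill volume: 0.70 × 207 → 144.9 cm³.
Support: 0.05 × 311 → 15.55 cm³.
Total printed volume = 104 + 144.9 + 15.55, so 264.45 cm³.
Mass = 264.45 × 1.23 = 325.2735 g.
Cost = 325.2735 g / 1000 × $94.3/kg = $30.67.

$30.67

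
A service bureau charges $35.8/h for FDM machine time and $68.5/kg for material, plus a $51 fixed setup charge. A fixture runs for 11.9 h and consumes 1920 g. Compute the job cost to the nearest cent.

$608.54

Time charge: 35.8 × 11.9 → $426.02.
Feedstock cost = 68.5 × 1920/1000, so $131.52.
Total = 426.02 + 131.52 + 51 = $608.54.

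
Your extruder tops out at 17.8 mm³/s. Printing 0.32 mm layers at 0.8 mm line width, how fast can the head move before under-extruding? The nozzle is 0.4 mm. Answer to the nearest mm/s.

70 mm/s

Bead cross-section: 0.32 × 0.8 → 0.256 mm².
Max speed = 17.8 / 0.256 = 69.53 ≈ 70 mm/s.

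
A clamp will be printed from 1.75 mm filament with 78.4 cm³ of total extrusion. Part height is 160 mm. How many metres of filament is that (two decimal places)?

32.59 m

Filament cross-section = π × (1.75/2)² = 2.4053 mm².
Length = 78.4 cm³ / 2.4053 mm² = 78400 / 2.4053 = 32594.69 mm = 32.59 m.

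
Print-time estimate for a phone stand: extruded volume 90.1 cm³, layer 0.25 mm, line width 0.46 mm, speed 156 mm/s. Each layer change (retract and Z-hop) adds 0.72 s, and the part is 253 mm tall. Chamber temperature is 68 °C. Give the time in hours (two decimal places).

1.60 hours

Bead cross-section = 0.25 × 0.46 = 0.115 mm².
Toolpath length = 90.1 cm³ / 0.115 mm² = 90100 / 0.115 = 783478.3 mm.
Extrusion time = 783478.3 / 156, so 5022.3 s.
Number of layers: 253 / 0.25 → 1012 (rounded up).
Z-hop total = 1012 × 0.72, so 728.64 s.
Total = 5022.3 + 728.64 = 5750.94 s = 1.60 hours.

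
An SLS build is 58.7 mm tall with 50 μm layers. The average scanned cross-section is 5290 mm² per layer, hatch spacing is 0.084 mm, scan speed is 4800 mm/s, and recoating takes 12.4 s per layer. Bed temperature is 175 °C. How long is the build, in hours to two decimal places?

8.32 hours

Number of layers: 58.7 / 0.05 → 1174 (rounded up).
Hatch length per layer = 5290 / 0.084, so 62976.2 mm.
Per-layer scan time = 62976.2 / 4800, so 13.12 s.
Per-layer time = 13.12 + 12.4 = 25.52 s.
Total: 1174 × 25.52 s = 29960.48 s → 8.32 hours.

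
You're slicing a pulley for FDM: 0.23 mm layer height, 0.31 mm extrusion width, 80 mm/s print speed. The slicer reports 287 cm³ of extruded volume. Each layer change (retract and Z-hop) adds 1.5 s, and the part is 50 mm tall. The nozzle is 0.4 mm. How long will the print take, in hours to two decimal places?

Line area: 0.23 × 0.31 → 0.0713 mm².
Total extruded path = 287000/0.0713 = 4025245.4 mm.
Extrusion time = 4025245.4 / 80, so 50315.6 s.
Layers = ⌈50/0.23⌉ = 218.
Z-hop total: 218 × 1.5 → 327 s.
Altogether 50315.6 + 327 = 50642.6 s, i.e. 14.07 hours.

14.07 hours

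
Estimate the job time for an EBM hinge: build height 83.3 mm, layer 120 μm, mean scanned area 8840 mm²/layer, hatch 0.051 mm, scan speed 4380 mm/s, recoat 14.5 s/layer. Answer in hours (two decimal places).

10.44 hours

Number of layers: 83.3 / 0.12 → 695 (rounded up).
Hatch length per layer: 8840 / 0.051 → 173333.3 mm.
Beam time per layer = 173333.3 / 4380, so 39.5738 s.
Time per layer: 39.5738 + 14.5 → 54.0738 s.
Build time = 695 × 54.0738 = 37581.291 s = 10.44 hours.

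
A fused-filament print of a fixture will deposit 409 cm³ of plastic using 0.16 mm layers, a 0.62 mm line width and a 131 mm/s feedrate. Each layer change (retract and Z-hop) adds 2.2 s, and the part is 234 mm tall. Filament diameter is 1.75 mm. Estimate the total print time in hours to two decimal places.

9.64 hours

Line area = 0.16 × 0.62 = 0.0992 mm².
Path length: 409000 mm³ / 0.0992 mm² → 4122983.9 mm.
Print-move time = 4122983.9 / 131, so 31473.2 s.
Layers = ⌈234/0.16⌉ = 1463.
Z-hop total: 1463 × 2.2 → 3218.6 s.
Total = 31473.2 + 3218.6 = 34691.8 s = 9.64 hours.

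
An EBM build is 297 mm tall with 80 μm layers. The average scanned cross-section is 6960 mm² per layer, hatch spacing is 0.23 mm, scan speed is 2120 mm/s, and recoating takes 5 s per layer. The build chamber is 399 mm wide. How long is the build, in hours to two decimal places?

Layers = ⌈297/0.08⌉ = 3713.
Scan path per layer: 6960 / 0.23 → 30260.9 mm.
Per-layer scan time = 30260.9 / 2120, so 14.274 s.
Per-layer time: 14.274 + 5 → 19.274 s.
3713 layers × 19.274 s/layer = 71564.362 s, i.e. 19.88 hours.

19.88 hours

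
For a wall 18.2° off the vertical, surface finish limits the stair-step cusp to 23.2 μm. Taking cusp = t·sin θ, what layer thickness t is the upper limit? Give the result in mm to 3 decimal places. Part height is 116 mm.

t = h_c / sin θ = 0.0232 / 0.3123 = 0.074 mm.

0.074 mm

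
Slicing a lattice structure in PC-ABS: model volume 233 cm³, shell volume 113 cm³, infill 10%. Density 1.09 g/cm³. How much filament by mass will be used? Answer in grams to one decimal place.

136.3 g

Infill region = 233 − 113, so 120 cm³.
Infill volume = 0.10 × 120 = 12 cm³.
Deposited volume = 113 + 12, so 125 cm³.
Mass: 125 × 1.09 → 136.25 g.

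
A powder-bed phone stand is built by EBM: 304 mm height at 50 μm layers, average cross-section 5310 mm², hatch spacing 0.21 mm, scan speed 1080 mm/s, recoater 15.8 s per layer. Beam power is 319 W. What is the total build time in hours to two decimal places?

Layers = ⌈304/0.05⌉ = 6080.
Per-layer scan distance: 5310 / 0.21 → 25285.7 mm.
Beam time per layer = 25285.7 / 1080, so 23.4127 s.
Time per layer = 23.4127 + 15.8, so 39.2127 s.
Build time = 6080 × 39.2127 = 238413.216 s = 66.23 hours.

66.23 hours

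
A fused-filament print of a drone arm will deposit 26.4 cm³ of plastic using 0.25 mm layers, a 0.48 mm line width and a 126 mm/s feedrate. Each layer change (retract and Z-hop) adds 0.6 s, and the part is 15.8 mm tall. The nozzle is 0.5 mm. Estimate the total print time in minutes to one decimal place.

Bead cross-section = 0.25 × 0.48, so 0.12 mm².
Path length: 26400 mm³ / 0.12 mm² → 220000 mm.
Print-move time = 220000 / 126, so 1746 s.
Layer count = ceil(15.8 / 0.25) = 64.
Non-print overhead = 64 × 0.6, so 38.4 s.
Total = 1746 + 38.4 = 1784.4 s = 29.7 minutes.

29.7 minutes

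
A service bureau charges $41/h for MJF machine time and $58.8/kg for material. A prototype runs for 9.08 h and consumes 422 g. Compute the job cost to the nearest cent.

Time charge: 41 × 9.08 → $372.28.
Material charge = 58.8 × 422/1000, so $24.8136.
Total = 372.28 + 24.8136 = 397.0936 ≈ $397.09.

$397.09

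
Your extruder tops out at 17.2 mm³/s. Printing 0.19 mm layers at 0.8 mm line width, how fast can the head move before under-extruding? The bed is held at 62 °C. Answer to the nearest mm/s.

Bead cross-section = 0.19 × 0.8 = 0.152 mm².
v_max = Q/A = 17.2/0.152 = 113.16 mm/s → 113 mm/s.

113 mm/s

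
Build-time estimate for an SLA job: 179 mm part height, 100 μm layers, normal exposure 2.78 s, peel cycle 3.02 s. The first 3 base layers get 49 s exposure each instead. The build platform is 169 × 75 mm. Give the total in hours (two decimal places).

Layer count = ceil(179 / 0.1) = 1790.
Base layers: 3 × (49 + 3.02) → 156.06 s.
Regular layers: 1787 × (2.78 + 3.02) → 10364.6 s.
Total = 156.06 + 10364.6 = 10520.66 s = 2.92 hours.

2.92 hours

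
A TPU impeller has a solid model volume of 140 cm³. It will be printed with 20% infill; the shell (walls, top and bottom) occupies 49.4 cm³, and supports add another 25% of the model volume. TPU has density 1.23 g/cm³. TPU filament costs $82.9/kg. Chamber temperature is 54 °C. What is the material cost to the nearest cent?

$10.45

Volume inside the shell = 140 − 49.4, so 90.6 cm³.
Deposited infill: 0.20 × 90.6 → 18.12 cm³.
Support: 0.25 × 140 → 35 cm³.
Deposited volume = 49.4 + 18.12 + 35, so 102.52 cm³.
Mass = 102.52 × 1.23 = 126.0996 g.
At $82.9/kg: 126.0996/1000 × 82.9 = $10.45.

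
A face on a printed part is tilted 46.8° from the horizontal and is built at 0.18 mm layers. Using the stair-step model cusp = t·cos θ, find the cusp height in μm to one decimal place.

h_c = t·cos θ = 0.18 × 0.6845 = 0.12321 mm (123.2 μm).

123.2 μm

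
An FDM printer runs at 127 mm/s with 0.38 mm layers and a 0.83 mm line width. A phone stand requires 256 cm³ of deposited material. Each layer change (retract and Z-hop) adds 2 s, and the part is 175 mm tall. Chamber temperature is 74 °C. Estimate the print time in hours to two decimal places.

Extrusion cross-section: 0.38 × 0.83 → 0.3154 mm².
Path length: 256000 mm³ / 0.3154 mm² → 811667.7 mm.
Time extruding = 811667.7 / 127, so 6391.1 s.
Layers = ⌈175/0.38⌉ = 461.
Layer-change overhead: 461 × 2 → 922 s.
Altogether 6391.1 + 922 = 7313.1 s, i.e. 2.03 hours.

2.03 hours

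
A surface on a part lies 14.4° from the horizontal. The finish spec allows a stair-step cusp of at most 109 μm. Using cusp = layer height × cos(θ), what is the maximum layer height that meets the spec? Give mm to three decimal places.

t = h_c / cos θ = 0.109 / 0.9686 = 0.113 mm.

0.113 mm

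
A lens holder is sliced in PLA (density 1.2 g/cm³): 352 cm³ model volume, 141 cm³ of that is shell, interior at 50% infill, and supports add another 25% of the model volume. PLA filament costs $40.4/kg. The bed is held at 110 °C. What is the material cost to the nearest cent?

$16.22

Volume inside the shell = 352 − 141 = 211 cm³.
Infill deposited: 0.50 × 211 → 105.5 cm³.
Support = 0.25 × 352, so 88 cm³.
Total extruded = 141 + 105.5 + 88 = 334.5 cm³.
Mass = 334.5 × 1.2, so 401.4 g.
Cost = 401.4 g / 1000 × $40.4/kg = $16.22.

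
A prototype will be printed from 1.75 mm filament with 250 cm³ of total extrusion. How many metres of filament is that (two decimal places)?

103.94 m

Filament cross-section = π × (1.75/2)² = 2.4053 mm².
L = 250000 mm³ / 2.4053 mm² = 103937.14 mm, i.e. 103.94 m.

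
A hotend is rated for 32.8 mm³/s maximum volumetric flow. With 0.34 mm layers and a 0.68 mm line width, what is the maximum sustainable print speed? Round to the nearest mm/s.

142 mm/s

Bead cross-section = 0.34 × 0.68 = 0.2312 mm².
Max speed = 32.8 / 0.2312 = 141.87 ≈ 142 mm/s.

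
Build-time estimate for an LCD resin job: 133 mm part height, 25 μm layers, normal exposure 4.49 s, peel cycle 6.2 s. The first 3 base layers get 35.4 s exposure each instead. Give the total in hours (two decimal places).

Layers = ⌈133/0.025⌉ = 5320.
Bottom layers: 3 × (35.4 + 6.2) → 124.8 s.
Regular layers = 5317 × (4.49 + 6.2), so 56838.73 s.
Total = 124.8 + 56838.73 = 56963.53 s = 15.82 hours.

15.82 hours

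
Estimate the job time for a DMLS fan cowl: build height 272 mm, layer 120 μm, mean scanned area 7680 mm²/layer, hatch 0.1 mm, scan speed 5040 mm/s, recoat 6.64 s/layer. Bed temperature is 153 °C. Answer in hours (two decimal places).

Layers = ⌈272/0.12⌉ = 2267.
Per-layer scan distance = 7680 / 0.1 = 76800 mm.
Scan time per layer = 76800 / 5040 = 15.2381 s.
Layer cycle = 15.2381 + 6.64 = 21.8781 s.
Build time = 2267 × 21.8781 = 49597.6527 s = 13.78 hours.

13.78 hours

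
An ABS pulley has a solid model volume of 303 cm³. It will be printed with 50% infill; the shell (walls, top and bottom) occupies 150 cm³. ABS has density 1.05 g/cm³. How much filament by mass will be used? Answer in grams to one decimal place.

Infill region = 303 − 150, so 153 cm³.
Deposited infill: 0.50 × 153 → 76.5 cm³.
Deposited volume = 150 + 76.5, so 226.5 cm³.
Mass = 226.5 × 1.05, so 237.825 g.

237.8 g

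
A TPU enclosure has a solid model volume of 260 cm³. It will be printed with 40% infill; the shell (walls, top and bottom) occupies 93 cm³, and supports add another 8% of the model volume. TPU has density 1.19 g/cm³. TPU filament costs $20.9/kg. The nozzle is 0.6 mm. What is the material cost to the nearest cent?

Interior volume: 260 − 93 → 167 cm³.
Infill deposited = 0.40 × 167 = 66.8 cm³.
Support = 0.08 × 260 = 20.8 cm³.
Deposited volume = 93 + 66.8 + 20.8 = 180.6 cm³.
Mass = 180.6 × 1.19, so 214.914 g.
At $20.9/kg: 214.914/1000 × 20.9 = $4.49.

$4.49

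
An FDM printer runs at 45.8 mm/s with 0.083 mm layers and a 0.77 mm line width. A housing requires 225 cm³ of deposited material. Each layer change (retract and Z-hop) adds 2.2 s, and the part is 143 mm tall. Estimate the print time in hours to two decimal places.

Extrusion cross-section: 0.083 × 0.77 → 0.06391 mm².
Total extruded path = 225000/0.06391 = 3520575.8 mm.
Extrusion time = 3520575.8 / 45.8 = 76868.5 s.
Layer count = ceil(143 / 0.083) = 1723.
Layer-change overhead = 1723 × 2.2 = 3790.6 s.
Altogether 76868.5 + 3790.6 = 80659.1 s, i.e. 22.41 hours.

22.41 hours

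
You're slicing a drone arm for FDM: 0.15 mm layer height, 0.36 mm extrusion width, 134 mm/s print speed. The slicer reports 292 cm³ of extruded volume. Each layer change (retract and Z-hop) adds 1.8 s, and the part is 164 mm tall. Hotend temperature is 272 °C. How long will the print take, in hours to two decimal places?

Line area = 0.15 × 0.36, so 0.054 mm².
Toolpath length = 292 cm³ / 0.054 mm² = 292000 / 0.054 = 5407407.4 mm.
Time extruding = 5407407.4 / 134 = 40353.8 s.
Layers = ⌈164/0.15⌉ = 1094.
Z-hop total = 1094 × 1.8, so 1969.2 s.
Total = 40353.8 + 1969.2 = 42323 s = 11.76 hours.

11.76 hours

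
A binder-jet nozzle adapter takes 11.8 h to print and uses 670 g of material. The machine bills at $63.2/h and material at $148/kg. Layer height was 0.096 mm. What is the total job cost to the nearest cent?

Time charge = 63.2 × 11.8 = $745.76.
Material cost = 148 × 670/1000 = $99.16.
Job cost: 745.76 + 99.16 = $844.92.

$844.92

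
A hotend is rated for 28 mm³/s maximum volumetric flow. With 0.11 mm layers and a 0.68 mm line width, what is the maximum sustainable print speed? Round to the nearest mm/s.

374 mm/s

Extrusion cross-section: 0.11 × 0.68 → 0.0748 mm².
Max speed = 28 / 0.0748 = 374.33 ≈ 374 mm/s.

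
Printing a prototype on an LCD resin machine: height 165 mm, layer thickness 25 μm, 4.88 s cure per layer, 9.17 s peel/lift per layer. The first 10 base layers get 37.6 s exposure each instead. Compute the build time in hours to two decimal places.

Layer count = ceil(165 / 0.025) = 6600.
Burn-in layers: 10 × (37.6 + 9.17) → 467.7 s.
Normal layers = 6590 × (4.88 + 9.17), so 92589.5 s.
Sum: 467.7 + 92589.5 = 93057.2 s → 25.85 hours.

25.85 hours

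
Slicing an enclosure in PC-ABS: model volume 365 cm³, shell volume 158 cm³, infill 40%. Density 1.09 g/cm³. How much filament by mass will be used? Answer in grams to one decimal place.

262.5 g

Infill region: 365 − 158 → 207 cm³.
Infill deposited: 0.40 × 207 → 82.8 cm³.
Total extruded = 158 + 82.8, so 240.8 cm³.
Mass = 240.8 × 1.09 = 262.472 g.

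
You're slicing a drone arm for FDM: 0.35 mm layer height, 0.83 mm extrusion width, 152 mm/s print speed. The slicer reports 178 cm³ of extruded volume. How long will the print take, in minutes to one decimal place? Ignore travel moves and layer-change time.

Bead cross-section = 0.35 × 0.83, so 0.2905 mm².
Toolpath length = 178 cm³ / 0.2905 mm² = 178000 / 0.2905 = 612736.7 mm.
Time extruding = 612736.7 / 152 = 4031.2 s.
4031.2 s = 67.2 minutes.

67.2 minutes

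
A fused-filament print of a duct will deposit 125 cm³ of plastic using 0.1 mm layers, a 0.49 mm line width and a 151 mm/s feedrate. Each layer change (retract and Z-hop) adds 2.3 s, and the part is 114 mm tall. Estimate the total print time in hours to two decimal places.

5.42 hours

Line area: 0.1 × 0.49 → 0.049 mm².
Toolpath length = 125 cm³ / 0.049 mm² = 125000 / 0.049 = 2551020.4 mm.
Time extruding: 2551020.4 / 151 → 16894.2 s.
Number of layers: 114 / 0.1 → 1140 (rounded up).
Layer-change overhead = 1140 × 2.3, so 2622 s.
Altogether 16894.2 + 2622 = 19516.2 s, i.e. 5.42 hours.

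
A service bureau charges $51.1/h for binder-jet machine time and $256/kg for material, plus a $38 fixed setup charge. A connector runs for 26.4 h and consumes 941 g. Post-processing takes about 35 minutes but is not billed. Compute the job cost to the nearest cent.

$1627.94

Time charge = 51.1 × 26.4, so $1349.04.
Material charge = 256 × 941/1000 = $240.896.
Adding setup: 1349.04 + 240.896 + 38 → 1627.936 ≈ $1627.94.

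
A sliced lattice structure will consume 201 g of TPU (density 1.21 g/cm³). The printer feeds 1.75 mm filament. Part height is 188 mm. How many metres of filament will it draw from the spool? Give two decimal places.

Volume = 201 g / 1.21 g·cm⁻³ = 166.1157 cm³ = 166115.7 mm³.
Cross-section of 1.75 mm filament: π·(1.75/2)² = 2.4053 mm².
Length = 166115.7 / 2.4053 = 69062.36 mm = 69.06 m.

69.06 m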